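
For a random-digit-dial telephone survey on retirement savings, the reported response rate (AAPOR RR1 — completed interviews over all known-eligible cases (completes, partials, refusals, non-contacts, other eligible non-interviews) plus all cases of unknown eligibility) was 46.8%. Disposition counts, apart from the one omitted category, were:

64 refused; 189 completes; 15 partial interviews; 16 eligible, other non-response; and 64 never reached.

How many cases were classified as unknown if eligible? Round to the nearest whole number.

56

RR1 = 189 / D = 0.468
D = 189 / 0.468 = 403.8
Rest of base = 348
unknown if eligible = 403.8 − 348 ≈ 56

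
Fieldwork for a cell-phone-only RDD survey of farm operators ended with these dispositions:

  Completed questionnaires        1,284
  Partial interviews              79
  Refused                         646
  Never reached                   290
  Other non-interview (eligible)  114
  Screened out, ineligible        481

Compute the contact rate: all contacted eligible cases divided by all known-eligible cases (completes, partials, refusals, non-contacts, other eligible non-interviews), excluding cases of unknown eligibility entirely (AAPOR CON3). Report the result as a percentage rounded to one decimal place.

Numerator → 1284 + 79 + 646 + 114 = 2123
Denom → 1284 + 79 + 646 + 290 + 114 = 2413
CON3 = 2123 / 2413 = 0.8798

88.0%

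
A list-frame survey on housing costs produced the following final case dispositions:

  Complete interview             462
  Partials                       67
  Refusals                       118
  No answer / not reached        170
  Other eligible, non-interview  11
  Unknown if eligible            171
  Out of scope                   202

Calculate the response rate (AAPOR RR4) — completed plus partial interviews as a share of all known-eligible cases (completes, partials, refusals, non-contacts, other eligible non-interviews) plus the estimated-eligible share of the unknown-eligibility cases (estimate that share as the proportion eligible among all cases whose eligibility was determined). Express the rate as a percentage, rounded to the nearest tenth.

54.8%

Numerator: 462 + 67 = 529
Determined eligible: 462 + 67 + 118 + 170 + 11 = 828
e = 828 / (828 + 202) = 828 / 1030 = 0.8039
e × U: 0.8039 × 171 = 137.47
Denominator: 828 + 137.47 = 965.47
RR4 = 529 / 965.47 = 0.5479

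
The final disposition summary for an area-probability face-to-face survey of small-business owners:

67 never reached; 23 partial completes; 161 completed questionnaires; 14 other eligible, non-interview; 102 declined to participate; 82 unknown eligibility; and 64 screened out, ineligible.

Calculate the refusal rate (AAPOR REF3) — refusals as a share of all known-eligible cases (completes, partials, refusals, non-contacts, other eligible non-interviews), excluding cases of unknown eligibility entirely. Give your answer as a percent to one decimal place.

27.8%

Num → 102
Base → 161 + 23 + 102 + 67 + 14 = 367
REF3 = 102 / 367 = 0.2779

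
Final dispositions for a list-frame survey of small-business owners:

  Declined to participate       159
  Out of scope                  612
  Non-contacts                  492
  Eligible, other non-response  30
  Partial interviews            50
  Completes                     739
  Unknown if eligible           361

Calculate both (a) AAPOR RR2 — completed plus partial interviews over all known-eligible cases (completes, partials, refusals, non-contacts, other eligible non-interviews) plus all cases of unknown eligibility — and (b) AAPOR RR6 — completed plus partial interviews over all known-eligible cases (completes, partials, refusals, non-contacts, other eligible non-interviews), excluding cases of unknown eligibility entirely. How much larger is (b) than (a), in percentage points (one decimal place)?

10.6

Numerator: 739 + 50 = 789
Denom: 739 + 50 + 159 + 492 + 30 + 361 = 1831
RR2 = 789 / 1831 = 0.4309
Denom: 739 + 50 + 159 + 492 + 30 = 1470
RR6 = 789 / 1470 = 0.5367
Difference = 53.67 − 43.09 = 10.58 percentage points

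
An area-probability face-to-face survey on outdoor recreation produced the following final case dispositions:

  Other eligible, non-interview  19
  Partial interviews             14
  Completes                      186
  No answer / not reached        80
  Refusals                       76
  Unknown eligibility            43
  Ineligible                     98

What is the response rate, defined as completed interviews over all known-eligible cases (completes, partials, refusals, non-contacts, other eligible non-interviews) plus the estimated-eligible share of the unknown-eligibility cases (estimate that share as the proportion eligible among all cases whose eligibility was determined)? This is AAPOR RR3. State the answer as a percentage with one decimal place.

Top: 186
Eligible (known): 186 + 14 + 76 + 80 + 19 = 375
e = 375 / (375 + 98) = 375 / 473 = 0.7928
e × U: 0.7928 × 43 = 34.09
Denom: 375 + 34.09 = 409.09
RR3 = 186 / 409.09 = 0.4547

45.5%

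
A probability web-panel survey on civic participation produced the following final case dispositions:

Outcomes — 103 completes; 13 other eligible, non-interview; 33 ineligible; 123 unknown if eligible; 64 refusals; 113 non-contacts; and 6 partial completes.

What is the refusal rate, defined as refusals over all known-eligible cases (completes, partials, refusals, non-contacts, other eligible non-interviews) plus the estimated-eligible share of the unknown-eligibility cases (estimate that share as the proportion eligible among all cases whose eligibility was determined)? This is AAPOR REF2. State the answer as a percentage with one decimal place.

Top = 64
Determined eligible = 103 + 6 + 64 + 113 + 13 = 299
e = 299 / (299 + 33) = 299 / 332 = 0.9006
Eligible share of unknowns = 0.9006 × 123 = 110.77
Denom = 299 + 110.77 = 409.77
REF2 = 64 / 409.77 = 0.1562

15.6%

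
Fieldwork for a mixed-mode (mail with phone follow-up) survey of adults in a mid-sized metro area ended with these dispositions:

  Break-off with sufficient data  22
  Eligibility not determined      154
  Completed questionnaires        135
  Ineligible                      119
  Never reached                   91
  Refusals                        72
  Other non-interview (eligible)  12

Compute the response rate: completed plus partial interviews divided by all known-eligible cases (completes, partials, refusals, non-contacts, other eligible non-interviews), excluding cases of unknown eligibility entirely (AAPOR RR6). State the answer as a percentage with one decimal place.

47.3%

Top → 135 + 22 = 157
Denom → 135 + 22 + 72 + 91 + 12 = 332
RR6 = 157 / 332 = 0.4729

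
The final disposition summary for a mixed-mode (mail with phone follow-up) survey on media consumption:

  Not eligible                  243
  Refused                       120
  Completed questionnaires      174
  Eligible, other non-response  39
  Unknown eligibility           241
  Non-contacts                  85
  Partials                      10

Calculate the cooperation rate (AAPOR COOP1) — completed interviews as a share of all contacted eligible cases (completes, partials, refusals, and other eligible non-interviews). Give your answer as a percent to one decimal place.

50.7%

Num → 174
Denominator → 174 + 10 + 120 + 39 = 343
COOP1 = 174 / 343 = 0.5073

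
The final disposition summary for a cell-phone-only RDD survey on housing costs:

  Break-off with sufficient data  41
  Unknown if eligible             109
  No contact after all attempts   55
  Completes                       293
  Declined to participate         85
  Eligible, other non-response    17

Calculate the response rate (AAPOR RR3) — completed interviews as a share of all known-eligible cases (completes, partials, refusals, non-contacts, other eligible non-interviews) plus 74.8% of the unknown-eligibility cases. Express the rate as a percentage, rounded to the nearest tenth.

Numerator: 293
Eligible (known): 293 + 41 + 85 + 55 + 17 = 491
e × U: 0.7480 × 109 = 81.53
Base: 491 + 81.53 = 572.53
RR3 = 293 / 572.53 = 0.5118

51.2%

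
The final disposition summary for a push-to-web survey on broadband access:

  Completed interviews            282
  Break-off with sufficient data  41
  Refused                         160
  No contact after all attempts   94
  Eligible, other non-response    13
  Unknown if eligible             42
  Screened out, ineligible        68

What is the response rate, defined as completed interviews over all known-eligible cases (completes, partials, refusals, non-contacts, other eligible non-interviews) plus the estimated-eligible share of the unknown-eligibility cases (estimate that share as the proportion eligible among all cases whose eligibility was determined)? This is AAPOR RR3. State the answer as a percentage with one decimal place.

Num: 282
Eligible (known): 282 + 41 + 160 + 94 + 13 = 590
e = 590 / (590 + 68) = 590 / 658 = 0.8967
e × U: 0.8967 × 42 = 37.66
Denom: 590 + 37.66 = 627.66
RR3 = 282 / 627.66 = 0.4493

44.9%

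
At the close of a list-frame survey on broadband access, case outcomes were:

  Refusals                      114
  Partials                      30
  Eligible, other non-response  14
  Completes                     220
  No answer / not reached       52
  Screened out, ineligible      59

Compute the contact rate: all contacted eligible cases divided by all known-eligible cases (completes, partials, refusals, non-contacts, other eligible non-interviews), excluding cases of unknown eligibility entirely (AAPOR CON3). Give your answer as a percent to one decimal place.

87.9%

Numerator: 220 + 30 + 114 + 14 = 378
Denom: 220 + 30 + 114 + 52 + 14 = 430
CON3 = 378 / 430 = 0.8791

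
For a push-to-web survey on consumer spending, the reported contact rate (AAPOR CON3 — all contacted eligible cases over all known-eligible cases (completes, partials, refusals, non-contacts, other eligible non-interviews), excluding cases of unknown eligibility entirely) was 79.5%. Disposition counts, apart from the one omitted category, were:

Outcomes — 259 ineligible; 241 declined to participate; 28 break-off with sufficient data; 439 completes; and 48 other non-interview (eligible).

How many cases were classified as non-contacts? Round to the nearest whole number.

195

Num → 439 + 28 + 241 + 48 = 756
CON3 = 756 / D = 0.795
D = 756 / 0.795 = 950.9
Remaining denominator categories sum to 756
non-contacts = 950.9 − 756 ≈ 195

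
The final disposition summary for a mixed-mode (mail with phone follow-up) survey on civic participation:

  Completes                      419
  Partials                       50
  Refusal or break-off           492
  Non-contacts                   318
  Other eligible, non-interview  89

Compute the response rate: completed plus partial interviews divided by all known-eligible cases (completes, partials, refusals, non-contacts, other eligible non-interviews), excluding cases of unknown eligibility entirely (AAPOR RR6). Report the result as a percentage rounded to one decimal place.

Num: 419 + 50 = 469
Denominator: 419 + 50 + 492 + 318 + 89 = 1368
RR6 = 469 / 1368 = 0.3428

34.3%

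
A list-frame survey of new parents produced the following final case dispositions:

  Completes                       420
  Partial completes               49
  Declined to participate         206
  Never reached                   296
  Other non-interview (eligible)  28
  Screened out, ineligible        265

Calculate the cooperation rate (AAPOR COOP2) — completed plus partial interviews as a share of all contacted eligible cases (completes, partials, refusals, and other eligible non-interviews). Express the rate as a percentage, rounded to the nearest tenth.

Num: 420 + 49 = 469
Denominator: 420 + 49 + 206 + 28 = 703
COOP2 = 469 / 703 = 0.6671

66.7%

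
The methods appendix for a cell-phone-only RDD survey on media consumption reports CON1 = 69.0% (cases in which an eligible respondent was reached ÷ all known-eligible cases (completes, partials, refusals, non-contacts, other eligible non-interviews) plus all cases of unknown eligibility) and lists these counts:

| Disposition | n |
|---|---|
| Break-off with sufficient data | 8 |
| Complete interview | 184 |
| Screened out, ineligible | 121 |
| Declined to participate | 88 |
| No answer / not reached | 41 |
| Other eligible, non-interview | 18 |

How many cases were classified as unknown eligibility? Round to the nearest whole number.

93

Num → 184 + 8 + 88 + 18 = 298
CON1 = 298 / D = 0.690
D = 298 / 0.690 = 431.9
Remaining denominator categories sum to 339
unknown eligibility = 431.9 − 339 ≈ 93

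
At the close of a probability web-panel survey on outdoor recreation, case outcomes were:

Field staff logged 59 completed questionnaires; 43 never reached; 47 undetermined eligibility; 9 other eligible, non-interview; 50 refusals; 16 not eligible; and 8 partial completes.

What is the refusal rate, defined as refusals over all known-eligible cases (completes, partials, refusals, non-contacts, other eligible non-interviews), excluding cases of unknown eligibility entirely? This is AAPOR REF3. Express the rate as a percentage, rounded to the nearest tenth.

29.6%

Top → 50
Denom → 59 + 8 + 50 + 43 + 9 = 169
REF3 = 50 / 169 = 0.2959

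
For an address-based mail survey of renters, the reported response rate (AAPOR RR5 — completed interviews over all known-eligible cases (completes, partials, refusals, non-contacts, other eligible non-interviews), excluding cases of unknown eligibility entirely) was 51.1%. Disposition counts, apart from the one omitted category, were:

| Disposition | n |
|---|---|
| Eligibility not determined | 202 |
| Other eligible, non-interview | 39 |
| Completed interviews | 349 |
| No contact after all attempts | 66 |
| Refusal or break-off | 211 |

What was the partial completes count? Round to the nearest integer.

RR5 = 349 / D = 0.511
D = 349 / 0.511 = 683.0
Remaining denominator categories sum to 665
partial completes = 683.0 − 665 ≈ 18

18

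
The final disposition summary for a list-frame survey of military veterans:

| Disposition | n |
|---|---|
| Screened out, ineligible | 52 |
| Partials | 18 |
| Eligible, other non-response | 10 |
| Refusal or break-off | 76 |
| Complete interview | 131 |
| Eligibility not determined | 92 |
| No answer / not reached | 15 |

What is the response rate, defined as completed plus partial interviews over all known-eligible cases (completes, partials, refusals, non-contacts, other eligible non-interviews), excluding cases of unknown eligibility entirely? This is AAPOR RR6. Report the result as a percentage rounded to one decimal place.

59.6%

Numerator = 131 + 18 = 149
Base = 131 + 18 + 76 + 15 + 10 = 250
RR6 = 149 / 250 = 0.5960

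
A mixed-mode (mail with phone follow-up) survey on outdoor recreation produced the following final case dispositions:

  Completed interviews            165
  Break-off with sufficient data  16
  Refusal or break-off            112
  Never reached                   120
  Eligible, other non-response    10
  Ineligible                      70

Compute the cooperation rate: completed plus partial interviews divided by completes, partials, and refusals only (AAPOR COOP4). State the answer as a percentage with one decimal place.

61.8%

Num → 165 + 16 = 181
Denom → 165 + 16 + 112 = 293
COOP4 = 181 / 293 = 0.6177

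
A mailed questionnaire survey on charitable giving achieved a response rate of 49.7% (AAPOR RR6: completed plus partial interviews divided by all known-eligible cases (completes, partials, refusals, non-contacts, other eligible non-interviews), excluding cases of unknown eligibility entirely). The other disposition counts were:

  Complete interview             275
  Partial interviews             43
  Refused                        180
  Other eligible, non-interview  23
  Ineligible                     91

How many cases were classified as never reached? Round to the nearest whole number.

Numerator = 275 + 43 = 318
RR6 = 318 / D = 0.497
D = 318 / 0.497 = 639.8
Other denominator terms total 521
never reached = 639.8 − 521 ≈ 119

119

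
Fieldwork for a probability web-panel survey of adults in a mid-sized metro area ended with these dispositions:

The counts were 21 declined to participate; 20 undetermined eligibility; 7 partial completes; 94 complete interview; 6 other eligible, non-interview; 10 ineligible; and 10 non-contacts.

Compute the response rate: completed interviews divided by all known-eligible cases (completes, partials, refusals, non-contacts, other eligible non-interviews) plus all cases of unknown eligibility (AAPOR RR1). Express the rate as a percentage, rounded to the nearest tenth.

59.5%

Numerator = 94
Base = 94 + 7 + 21 + 10 + 6 + 20 = 158
RR1 = 94 / 158 = 0.5949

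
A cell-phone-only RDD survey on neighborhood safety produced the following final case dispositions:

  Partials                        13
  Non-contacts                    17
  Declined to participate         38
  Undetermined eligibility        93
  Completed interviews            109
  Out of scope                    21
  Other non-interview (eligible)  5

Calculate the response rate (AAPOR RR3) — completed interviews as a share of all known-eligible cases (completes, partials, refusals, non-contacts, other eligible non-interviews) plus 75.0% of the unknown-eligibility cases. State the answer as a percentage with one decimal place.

Numerator → 109
Eligible (known) → 109 + 13 + 38 + 17 + 5 = 182
e × U → 0.7500 × 93 = 69.75
Denom → 182 + 69.75 = 251.75
RR3 = 109 / 251.75 = 0.4330

43.3%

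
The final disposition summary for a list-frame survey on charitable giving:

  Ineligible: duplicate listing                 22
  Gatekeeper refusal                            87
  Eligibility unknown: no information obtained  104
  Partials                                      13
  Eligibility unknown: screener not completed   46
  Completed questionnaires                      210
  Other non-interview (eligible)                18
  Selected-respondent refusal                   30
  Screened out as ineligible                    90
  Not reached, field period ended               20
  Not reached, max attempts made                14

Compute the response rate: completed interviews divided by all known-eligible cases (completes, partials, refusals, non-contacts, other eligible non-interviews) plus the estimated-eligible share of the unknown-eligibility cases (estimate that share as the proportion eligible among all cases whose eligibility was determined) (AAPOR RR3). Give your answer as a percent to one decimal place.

Refused = 87 + 30 = 117
Non-contacts = 20 + 14 = 34
Undetermined eligibility = 46 + 104 = 150
Ineligible = 90 + 22 = 112
Top → 210
Eligible (known) → 210 + 13 + 117 + 34 + 18 = 392
e = 392 / (392 + 112) = 392 / 504 = 0.7778
Eligible share of unknowns → 0.7778 × 150 = 116.67
Denominator → 392 + 116.67 = 508.67
RR3 = 210 / 508.67 = 0.4128

41.3%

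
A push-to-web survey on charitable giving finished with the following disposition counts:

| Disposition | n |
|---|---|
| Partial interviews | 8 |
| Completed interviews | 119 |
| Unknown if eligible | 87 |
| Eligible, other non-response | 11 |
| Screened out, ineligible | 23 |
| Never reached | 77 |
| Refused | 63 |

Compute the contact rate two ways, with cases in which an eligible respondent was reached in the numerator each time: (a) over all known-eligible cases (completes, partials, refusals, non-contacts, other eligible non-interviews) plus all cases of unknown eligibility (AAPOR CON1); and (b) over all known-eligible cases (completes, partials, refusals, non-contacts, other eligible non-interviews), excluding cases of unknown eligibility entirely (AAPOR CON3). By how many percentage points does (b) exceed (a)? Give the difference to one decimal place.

17.2

Top → 119 + 8 + 63 + 11 = 201
Denominator → 119 + 8 + 63 + 77 + 11 + 87 = 365
CON1 = 201 / 365 = 0.5507
Denominator → 119 + 8 + 63 + 77 + 11 = 278
CON3 = 201 / 278 = 0.7230
Difference = 72.30 − 55.07 = 17.23 percentage points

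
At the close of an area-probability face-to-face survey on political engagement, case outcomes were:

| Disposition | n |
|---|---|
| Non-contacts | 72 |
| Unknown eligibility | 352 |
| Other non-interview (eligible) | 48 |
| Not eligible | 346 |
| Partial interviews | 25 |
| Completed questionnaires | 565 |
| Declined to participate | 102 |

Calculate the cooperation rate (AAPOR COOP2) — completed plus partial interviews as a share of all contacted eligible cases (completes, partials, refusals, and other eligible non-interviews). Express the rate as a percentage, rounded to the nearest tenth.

Top: 565 + 25 = 590
Denom: 565 + 25 + 102 + 48 = 740
COOP2 = 590 / 740 = 0.7973

79.7%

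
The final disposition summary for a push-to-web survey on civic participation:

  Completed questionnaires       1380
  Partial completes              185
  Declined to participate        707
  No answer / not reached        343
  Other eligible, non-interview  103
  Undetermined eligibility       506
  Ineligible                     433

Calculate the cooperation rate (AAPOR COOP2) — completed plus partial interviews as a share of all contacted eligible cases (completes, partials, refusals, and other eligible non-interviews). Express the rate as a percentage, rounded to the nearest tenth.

65.9%

Num = 1380 + 185 = 1565
Denom = 1380 + 185 + 707 + 103 = 2375
COOP2 = 1565 / 2375 = 0.6589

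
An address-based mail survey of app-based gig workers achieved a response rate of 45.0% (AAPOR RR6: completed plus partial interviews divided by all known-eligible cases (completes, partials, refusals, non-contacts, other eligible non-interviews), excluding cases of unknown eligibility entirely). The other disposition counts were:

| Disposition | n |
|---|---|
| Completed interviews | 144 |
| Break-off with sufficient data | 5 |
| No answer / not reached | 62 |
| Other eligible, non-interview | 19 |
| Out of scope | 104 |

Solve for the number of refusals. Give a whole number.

Num = 144 + 5 = 149
RR6 = 149 / D = 0.450
D = 149 / 0.450 = 331.1
Remaining denominator categories sum to 230
refusals = 331.1 − 230 ≈ 101

101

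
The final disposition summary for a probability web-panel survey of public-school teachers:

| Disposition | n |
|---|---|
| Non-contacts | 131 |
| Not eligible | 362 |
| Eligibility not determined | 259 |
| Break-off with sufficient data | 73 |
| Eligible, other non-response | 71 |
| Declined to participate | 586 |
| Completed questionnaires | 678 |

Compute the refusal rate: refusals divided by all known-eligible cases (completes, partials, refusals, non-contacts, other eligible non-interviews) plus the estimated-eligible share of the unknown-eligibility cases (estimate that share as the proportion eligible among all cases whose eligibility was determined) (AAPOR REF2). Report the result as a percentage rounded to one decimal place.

33.5%

Numerator → 586
Determined eligible → 678 + 73 + 586 + 131 + 71 = 1539
e = 1539 / (1539 + 362) = 1539 / 1901 = 0.8096
Estimated eligible among unknowns → 0.8096 × 259 = 209.69
Denominator → 1539 + 209.69 = 1748.69
REF2 = 586 / 1748.69 = 0.3351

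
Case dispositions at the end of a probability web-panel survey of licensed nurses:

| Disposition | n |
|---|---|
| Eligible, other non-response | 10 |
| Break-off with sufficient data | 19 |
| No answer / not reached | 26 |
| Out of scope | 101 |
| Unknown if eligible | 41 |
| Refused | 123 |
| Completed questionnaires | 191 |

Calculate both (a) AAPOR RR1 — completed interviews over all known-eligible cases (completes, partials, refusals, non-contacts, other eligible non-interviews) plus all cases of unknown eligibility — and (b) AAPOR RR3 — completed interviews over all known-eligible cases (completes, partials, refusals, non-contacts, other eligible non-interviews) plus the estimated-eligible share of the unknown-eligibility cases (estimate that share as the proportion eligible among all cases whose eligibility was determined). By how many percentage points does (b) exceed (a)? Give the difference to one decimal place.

1.0

Numerator → 191
Base → 191 + 19 + 123 + 26 + 10 + 41 = 410
RR1 = 191 / 410 = 0.4659
Determined eligible → 191 + 19 + 123 + 26 + 10 = 369
e = 369 / (369 + 101) = 369 / 470 = 0.7851
e × U → 0.7851 × 41 = 32.19
Base → 369 + 32.19 = 401.19
RR3 = 191 / 401.19 = 0.4761
Difference = 47.61 − 46.59 = 1.02 percentage points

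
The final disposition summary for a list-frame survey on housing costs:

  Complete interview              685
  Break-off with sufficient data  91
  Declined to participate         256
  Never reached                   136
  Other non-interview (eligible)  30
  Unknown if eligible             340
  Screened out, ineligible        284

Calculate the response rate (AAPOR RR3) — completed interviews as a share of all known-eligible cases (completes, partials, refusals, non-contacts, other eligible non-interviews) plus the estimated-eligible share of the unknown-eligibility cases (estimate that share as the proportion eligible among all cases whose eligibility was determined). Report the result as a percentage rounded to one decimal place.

46.5%

Top = 685
Determined eligible = 685 + 91 + 256 + 136 + 30 = 1198
e = 1198 / (1198 + 284) = 1198 / 1482 = 0.8084
Eligible share of unknowns = 0.8084 × 340 = 274.86
Denominator = 1198 + 274.86 = 1472.86
RR3 = 685 / 1472.86 = 0.4651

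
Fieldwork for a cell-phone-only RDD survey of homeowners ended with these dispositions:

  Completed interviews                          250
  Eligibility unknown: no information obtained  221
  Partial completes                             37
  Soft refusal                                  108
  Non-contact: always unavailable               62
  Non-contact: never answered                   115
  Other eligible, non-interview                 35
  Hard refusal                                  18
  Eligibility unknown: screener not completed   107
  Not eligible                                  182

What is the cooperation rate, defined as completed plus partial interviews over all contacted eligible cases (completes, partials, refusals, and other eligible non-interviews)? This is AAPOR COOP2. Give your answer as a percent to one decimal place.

64.1%

Refusal or break-off = 18 + 108 = 126
Never reached = 115 + 62 = 177
Undetermined eligibility = 107 + 221 = 328
Num → 250 + 37 = 287
Base → 250 + 37 + 126 + 35 = 448
COOP2 = 287 / 448 = 0.6406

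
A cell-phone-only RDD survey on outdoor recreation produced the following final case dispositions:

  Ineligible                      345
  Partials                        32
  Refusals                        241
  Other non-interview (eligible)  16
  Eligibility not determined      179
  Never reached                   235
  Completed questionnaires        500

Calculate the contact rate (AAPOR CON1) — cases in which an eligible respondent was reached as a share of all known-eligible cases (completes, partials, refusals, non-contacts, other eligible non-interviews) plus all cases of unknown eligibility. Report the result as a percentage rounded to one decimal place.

Top = 500 + 32 + 241 + 16 = 789
Base = 500 + 32 + 241 + 235 + 16 + 179 = 1203
CON1 = 789 / 1203 = 0.6559

65.6%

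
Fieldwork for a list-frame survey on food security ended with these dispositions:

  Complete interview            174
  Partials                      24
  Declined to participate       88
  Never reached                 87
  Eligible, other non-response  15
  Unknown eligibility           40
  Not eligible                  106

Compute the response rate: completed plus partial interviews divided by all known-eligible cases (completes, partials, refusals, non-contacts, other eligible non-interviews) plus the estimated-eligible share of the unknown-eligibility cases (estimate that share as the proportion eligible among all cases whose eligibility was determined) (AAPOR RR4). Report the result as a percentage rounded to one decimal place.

Num = 174 + 24 = 198
Eligible (known) = 174 + 24 + 88 + 87 + 15 = 388
e = 388 / (388 + 106) = 388 / 494 = 0.7854
Eligible share of unknowns = 0.7854 × 40 = 31.42
Denom = 388 + 31.42 = 419.42
RR4 = 198 / 419.42 = 0.4721

47.2%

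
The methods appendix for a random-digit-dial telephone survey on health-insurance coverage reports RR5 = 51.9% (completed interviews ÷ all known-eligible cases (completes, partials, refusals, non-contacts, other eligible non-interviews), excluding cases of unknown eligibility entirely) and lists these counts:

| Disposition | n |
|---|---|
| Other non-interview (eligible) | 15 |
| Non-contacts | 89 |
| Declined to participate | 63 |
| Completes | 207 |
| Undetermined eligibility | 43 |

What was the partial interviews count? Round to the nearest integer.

25

RR5 = 207 / D = 0.519
D = 207 / 0.519 = 398.8
Remaining denominator categories sum to 374
partial interviews = 398.8 − 374 ≈ 25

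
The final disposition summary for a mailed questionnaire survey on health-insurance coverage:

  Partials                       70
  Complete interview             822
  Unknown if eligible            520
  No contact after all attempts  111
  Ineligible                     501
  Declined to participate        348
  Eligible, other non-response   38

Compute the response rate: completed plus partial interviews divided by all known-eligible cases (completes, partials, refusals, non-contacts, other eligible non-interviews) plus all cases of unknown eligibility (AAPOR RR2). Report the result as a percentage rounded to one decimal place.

46.7%

Num: 822 + 70 = 892
Denominator: 822 + 70 + 348 + 111 + 38 + 520 = 1909
RR2 = 892 / 1909 = 0.4673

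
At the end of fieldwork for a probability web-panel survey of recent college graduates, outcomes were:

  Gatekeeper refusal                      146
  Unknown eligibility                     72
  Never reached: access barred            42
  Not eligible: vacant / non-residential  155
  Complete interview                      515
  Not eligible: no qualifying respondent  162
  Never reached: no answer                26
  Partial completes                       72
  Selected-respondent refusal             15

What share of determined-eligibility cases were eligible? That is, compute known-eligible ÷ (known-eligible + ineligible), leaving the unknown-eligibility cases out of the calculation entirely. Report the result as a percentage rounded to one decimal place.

Declined to participate = 146 + 15 = 161
No answer / not reached = 26 + 42 = 68
Screened out, ineligible = 162 + 155 = 317
Determined eligible → 515 + 72 + 161 + 68 = 816
e = 816 / (816 + 317) = 816 / 1133 = 0.7202

72.0%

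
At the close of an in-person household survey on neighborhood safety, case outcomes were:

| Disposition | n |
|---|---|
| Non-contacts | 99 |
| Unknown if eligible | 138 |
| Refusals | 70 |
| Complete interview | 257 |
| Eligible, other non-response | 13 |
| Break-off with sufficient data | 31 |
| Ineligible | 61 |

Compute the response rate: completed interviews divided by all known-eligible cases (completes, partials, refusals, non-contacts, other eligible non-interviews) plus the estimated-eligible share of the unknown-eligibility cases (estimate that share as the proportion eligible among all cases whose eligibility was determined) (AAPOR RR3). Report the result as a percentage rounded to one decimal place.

Num: 257
Known eligible: 257 + 31 + 70 + 99 + 13 = 470
e = 470 / (470 + 61) = 470 / 531 = 0.8851
Eligible share of unknowns: 0.8851 × 138 = 122.14
Base: 470 + 122.14 = 592.14
RR3 = 257 / 592.14 = 0.4340

43.4%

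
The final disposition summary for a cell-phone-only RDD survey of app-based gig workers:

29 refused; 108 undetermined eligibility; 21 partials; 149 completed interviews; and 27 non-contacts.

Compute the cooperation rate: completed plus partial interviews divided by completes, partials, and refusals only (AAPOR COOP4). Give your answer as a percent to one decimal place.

Num = 149 + 21 = 170
Denom = 149 + 21 + 29 = 199
COOP4 = 170 / 199 = 0.8543

85.4%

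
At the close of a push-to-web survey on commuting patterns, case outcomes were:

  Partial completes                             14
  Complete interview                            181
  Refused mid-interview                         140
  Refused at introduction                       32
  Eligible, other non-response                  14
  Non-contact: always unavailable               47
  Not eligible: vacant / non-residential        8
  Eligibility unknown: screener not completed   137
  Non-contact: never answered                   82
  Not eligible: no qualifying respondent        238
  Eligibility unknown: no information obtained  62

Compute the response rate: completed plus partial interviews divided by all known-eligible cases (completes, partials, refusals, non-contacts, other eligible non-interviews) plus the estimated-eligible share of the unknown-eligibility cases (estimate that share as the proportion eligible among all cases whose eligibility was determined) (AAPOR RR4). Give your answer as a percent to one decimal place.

30.3%

Refused = 32 + 140 = 172
Never reached = 82 + 47 = 129
Unknown eligibility = 137 + 62 = 199
Ineligible = 238 + 8 = 246
Top: 181 + 14 = 195
Determined eligible: 181 + 14 + 172 + 129 + 14 = 510
e = 510 / (510 + 246) = 510 / 756 = 0.6746
e × U: 0.6746 × 199 = 134.25
Denom: 510 + 134.25 = 644.25
RR4 = 195 / 644.25 = 0.3027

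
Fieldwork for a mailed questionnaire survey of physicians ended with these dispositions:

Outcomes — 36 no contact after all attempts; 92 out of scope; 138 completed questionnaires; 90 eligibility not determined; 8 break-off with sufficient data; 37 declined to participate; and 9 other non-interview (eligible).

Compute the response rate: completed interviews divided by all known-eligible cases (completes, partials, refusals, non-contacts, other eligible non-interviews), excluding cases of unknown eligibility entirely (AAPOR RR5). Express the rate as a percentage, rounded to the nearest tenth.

60.5%

Numerator = 138
Denominator = 138 + 8 + 37 + 36 + 9 = 228
RR5 = 138 / 228 = 0.6053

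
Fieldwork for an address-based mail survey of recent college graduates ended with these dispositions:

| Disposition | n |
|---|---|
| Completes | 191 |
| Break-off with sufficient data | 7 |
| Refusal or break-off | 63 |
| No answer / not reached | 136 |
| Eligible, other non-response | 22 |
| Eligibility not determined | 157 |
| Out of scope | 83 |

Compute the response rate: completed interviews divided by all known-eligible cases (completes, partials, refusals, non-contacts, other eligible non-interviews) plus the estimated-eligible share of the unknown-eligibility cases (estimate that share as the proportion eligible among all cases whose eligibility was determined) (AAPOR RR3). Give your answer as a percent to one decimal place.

34.7%

Numerator → 191
Eligible (known) → 191 + 7 + 63 + 136 + 22 = 419
e = 419 / (419 + 83) = 419 / 502 = 0.8347
e × U → 0.8347 × 157 = 131.05
Denom → 419 + 131.05 = 550.05
RR3 = 191 / 550.05 = 0.3472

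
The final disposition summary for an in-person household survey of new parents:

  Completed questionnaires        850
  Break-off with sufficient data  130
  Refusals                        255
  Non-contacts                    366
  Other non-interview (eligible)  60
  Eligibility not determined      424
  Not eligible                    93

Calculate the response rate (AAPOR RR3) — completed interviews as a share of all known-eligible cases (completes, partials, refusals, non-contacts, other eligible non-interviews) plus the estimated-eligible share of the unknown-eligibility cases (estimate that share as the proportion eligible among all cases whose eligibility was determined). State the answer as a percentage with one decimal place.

Top = 850
Eligible (known) = 850 + 130 + 255 + 366 + 60 = 1661
e = 1661 / (1661 + 93) = 1661 / 1754 = 0.9470
e × U = 0.9470 × 424 = 401.53
Denom = 1661 + 401.53 = 2062.53
RR3 = 850 / 2062.53 = 0.4121

41.2%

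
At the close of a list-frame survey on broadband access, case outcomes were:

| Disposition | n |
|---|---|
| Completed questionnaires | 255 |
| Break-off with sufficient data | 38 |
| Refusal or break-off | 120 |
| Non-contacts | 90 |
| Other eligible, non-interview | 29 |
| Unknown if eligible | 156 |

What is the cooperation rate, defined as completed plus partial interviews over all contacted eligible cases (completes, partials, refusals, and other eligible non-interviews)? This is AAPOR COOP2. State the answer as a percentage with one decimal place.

66.3%

Numerator = 255 + 38 = 293
Denom = 255 + 38 + 120 + 29 = 442
COOP2 = 293 / 442 = 0.6629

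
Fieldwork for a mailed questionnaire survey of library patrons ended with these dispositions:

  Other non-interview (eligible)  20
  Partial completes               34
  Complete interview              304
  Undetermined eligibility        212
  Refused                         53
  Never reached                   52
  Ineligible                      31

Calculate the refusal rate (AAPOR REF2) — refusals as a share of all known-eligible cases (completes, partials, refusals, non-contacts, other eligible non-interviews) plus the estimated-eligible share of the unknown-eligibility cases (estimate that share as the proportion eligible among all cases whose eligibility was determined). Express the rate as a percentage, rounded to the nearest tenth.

8.0%

Numerator: 53
Determined eligible: 304 + 34 + 53 + 52 + 20 = 463
e = 463 / (463 + 31) = 463 / 494 = 0.9372
e × U: 0.9372 × 212 = 198.69
Denom: 463 + 198.69 = 661.69
REF2 = 53 / 661.69 = 0.0801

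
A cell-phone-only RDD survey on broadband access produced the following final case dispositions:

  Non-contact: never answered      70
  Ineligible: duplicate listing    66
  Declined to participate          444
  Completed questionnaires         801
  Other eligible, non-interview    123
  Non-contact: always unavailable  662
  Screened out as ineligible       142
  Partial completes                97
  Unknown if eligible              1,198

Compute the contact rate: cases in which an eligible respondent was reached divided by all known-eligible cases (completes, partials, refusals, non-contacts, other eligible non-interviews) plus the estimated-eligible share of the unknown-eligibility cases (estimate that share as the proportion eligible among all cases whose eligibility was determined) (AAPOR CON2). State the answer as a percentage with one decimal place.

44.5%

Non-contacts = 70 + 662 = 732
Ineligible = 142 + 66 = 208
Numerator = 801 + 97 + 444 + 123 = 1465
Determined eligible = 801 + 97 + 444 + 732 + 123 = 2197
e = 2197 / (2197 + 208) = 2197 / 2405 = 0.9135
Estimated eligible among unknowns = 0.9135 × 1198 = 1094.37
Base = 2197 + 1094.37 = 3291.37
CON2 = 1465 / 3291.37 = 0.4451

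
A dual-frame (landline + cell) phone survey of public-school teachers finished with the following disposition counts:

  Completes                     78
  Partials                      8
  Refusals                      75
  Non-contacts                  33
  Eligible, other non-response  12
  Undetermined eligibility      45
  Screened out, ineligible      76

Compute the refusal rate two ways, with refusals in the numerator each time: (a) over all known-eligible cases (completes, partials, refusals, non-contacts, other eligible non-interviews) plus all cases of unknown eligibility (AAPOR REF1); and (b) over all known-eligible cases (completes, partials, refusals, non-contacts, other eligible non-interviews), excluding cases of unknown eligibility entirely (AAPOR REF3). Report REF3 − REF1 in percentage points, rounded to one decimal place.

6.5

Top = 75
Denom = 78 + 8 + 75 + 33 + 12 + 45 = 251
REF1 = 75 / 251 = 0.2988
Denom = 78 + 8 + 75 + 33 + 12 = 206
REF3 = 75 / 206 = 0.3641
Difference = 36.41 − 29.88 = 6.53 percentage points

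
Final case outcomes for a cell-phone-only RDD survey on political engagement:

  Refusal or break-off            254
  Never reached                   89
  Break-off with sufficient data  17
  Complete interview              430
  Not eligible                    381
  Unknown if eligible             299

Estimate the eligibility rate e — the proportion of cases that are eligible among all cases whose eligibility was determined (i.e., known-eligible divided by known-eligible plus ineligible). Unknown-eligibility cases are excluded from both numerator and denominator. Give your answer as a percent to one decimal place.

Eligible (known) → 430 + 17 + 254 + 89 = 790
e = 790 / (790 + 381) = 790 / 1171 = 0.6746

67.5%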